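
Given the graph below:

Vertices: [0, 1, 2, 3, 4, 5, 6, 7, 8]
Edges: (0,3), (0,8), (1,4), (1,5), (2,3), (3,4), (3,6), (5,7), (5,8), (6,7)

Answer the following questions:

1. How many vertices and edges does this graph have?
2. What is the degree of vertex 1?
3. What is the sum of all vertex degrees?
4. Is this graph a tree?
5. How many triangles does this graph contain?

Count: 9 vertices, 10 edges.
Vertex 1 has neighbors [4, 5], degree = 2.
Handshaking lemma: 2 * 10 = 20.
A tree on 9 vertices has 8 edges. This graph has 10 edges (2 extra). Not a tree.
Number of triangles = 0.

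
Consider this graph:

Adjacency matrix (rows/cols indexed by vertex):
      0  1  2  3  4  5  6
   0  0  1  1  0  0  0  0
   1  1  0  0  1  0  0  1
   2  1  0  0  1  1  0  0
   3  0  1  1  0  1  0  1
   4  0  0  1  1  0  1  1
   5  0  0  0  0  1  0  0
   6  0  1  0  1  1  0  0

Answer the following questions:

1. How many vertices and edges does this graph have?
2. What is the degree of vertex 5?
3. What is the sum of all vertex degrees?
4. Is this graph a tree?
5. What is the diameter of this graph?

Count: 7 vertices, 10 edges.
Vertex 5 has neighbors [4], degree = 1.
Handshaking lemma: 2 * 10 = 20.
A tree on 7 vertices has 6 edges. This graph has 10 edges (4 extra). Not a tree.
Diameter (longest shortest path) = 3.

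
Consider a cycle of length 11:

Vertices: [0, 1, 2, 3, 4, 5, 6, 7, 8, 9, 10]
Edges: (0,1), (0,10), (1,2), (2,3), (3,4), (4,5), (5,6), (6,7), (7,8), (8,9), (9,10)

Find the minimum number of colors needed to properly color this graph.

This is an odd cycle (C_11). Odd cycles are not bipartite (any 2-coloring forces two adjacent vertices to match), and 3 colors suffice.
Chromatic number = 3.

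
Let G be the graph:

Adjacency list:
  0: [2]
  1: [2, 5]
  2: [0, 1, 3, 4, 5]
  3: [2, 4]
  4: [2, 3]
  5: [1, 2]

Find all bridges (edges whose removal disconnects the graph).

A bridge is an edge whose removal increases the number of connected components.
Bridges found: (0,2)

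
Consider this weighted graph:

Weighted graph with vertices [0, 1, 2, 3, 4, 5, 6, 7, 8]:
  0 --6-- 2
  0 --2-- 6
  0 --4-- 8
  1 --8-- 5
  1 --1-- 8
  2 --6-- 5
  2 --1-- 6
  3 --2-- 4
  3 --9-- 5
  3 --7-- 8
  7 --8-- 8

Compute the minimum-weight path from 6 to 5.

Using Dijkstra's algorithm from vertex 6:
Shortest path: 6 -> 2 -> 5
Total weight: 1 + 6 = 7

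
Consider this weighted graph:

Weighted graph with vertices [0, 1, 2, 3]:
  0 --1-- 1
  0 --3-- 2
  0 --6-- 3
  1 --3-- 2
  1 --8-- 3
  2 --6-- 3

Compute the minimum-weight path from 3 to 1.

Using Dijkstra's algorithm from vertex 3:
Shortest path: 3 -> 0 -> 1
Total weight: 6 + 1 = 7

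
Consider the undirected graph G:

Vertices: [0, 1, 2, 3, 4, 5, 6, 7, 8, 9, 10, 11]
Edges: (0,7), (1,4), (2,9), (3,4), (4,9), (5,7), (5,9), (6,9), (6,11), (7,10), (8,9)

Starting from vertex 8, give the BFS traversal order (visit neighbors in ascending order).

BFS from vertex 8 (neighbors processed in ascending order):
Visit order: 8, 9, 2, 4, 5, 6, 1, 3, 7, 11, 0, 10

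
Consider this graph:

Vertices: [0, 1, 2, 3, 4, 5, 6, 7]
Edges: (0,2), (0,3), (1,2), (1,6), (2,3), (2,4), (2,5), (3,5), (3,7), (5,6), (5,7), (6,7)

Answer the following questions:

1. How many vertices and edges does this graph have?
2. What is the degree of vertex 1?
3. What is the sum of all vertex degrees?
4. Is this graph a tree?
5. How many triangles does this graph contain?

Count: 8 vertices, 12 edges.
Vertex 1 has neighbors [2, 6], degree = 2.
Handshaking lemma: 2 * 12 = 24.
A tree on 8 vertices has 7 edges. This graph has 12 edges (5 extra). Not a tree.
Number of triangles = 4.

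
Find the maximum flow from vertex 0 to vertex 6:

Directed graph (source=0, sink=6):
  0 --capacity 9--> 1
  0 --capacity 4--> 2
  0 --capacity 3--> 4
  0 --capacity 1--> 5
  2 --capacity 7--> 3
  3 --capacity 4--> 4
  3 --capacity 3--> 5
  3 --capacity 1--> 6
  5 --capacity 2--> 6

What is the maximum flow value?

Computing max flow:
  Flow on (0->2): 3/4
  Flow on (2->3): 3/7
  Flow on (3->5): 2/3
  Flow on (3->6): 1/1
  Flow on (5->6): 2/2
Maximum flow = 3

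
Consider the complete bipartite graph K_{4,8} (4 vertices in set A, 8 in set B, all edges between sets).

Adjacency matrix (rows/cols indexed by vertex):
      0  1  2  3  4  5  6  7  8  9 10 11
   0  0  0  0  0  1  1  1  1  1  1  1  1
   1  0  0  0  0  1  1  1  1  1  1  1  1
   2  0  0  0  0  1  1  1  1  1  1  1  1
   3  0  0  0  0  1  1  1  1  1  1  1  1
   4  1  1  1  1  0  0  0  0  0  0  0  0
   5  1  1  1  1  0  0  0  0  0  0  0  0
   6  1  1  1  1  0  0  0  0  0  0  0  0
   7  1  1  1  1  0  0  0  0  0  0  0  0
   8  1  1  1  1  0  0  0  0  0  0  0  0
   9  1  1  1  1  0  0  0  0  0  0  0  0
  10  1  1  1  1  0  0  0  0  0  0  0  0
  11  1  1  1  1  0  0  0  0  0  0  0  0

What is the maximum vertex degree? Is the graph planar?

Set-A vertices have degree 8; set-B vertices have degree 4. Maximum degree = max(4,8) = 8.
K_{4,8} contains K_{3,3} as a subgraph (since both sides have >= 3 vertices); by Kuratowski's theorem it is not planar.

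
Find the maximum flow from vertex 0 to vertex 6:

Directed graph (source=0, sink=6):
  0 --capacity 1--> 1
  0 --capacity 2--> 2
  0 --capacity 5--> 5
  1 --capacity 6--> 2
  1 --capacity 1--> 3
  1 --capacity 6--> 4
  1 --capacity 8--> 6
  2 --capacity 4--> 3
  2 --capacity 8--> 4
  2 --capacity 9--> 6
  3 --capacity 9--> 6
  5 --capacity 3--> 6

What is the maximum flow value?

Computing max flow:
  Flow on (0->1): 1/1
  Flow on (0->2): 2/2
  Flow on (0->5): 3/5
  Flow on (1->6): 1/8
  Flow on (2->6): 2/9
  Flow on (5->6): 3/3
Maximum flow = 6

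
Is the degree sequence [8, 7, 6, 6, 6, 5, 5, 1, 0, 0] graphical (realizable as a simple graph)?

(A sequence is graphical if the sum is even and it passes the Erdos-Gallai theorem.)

Sum of degrees = 44. Sum is even but fails Erdos-Gallai. The sequence is NOT graphical.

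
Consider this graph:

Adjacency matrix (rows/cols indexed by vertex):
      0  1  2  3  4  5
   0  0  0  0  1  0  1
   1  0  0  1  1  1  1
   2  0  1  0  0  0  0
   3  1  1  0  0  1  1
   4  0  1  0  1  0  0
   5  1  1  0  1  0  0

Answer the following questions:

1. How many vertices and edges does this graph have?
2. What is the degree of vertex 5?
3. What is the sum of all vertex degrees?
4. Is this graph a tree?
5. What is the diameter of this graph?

Count: 6 vertices, 8 edges.
Vertex 5 has neighbors [0, 1, 3], degree = 3.
Handshaking lemma: 2 * 8 = 16.
A tree on 6 vertices has 5 edges. This graph has 8 edges (3 extra). Not a tree.
Diameter (longest shortest path) = 3.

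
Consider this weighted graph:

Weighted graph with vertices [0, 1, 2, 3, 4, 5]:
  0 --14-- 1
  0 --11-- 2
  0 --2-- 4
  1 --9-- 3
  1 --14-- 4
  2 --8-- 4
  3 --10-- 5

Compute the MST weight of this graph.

Applying Kruskal's algorithm (sort edges by weight, add if no cycle):
  Add (0,4) w=2
  Add (2,4) w=8
  Add (1,3) w=9
  Add (3,5) w=10
  Skip (0,2) w=11 (creates cycle)
  Add (0,1) w=14
  Skip (1,4) w=14 (creates cycle)
MST weight = 43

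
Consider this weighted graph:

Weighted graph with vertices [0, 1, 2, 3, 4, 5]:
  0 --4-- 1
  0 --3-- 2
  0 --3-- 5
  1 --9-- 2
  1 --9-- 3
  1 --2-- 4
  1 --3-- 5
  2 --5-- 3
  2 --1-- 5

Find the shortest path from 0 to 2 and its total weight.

Using Dijkstra's algorithm from vertex 0:
Shortest path: 0 -> 2
Total weight: 3 = 3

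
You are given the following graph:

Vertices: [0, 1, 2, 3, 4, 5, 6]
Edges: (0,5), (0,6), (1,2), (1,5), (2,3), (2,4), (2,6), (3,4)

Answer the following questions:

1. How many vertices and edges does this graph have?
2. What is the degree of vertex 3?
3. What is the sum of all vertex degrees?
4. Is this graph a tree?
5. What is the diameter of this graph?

Count: 7 vertices, 8 edges.
Vertex 3 has neighbors [2, 4], degree = 2.
Handshaking lemma: 2 * 8 = 16.
A tree on 7 vertices has 6 edges. This graph has 8 edges (2 extra). Not a tree.
Diameter (longest shortest path) = 3.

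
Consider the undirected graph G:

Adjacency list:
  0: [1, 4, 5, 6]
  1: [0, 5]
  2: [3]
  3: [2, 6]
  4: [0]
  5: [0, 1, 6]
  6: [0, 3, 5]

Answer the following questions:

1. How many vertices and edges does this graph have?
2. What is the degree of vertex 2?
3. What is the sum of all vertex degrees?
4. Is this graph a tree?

Count: 7 vertices, 8 edges.
Vertex 2 has neighbors [3], degree = 1.
Handshaking lemma: 2 * 8 = 16.
A tree on 7 vertices has 6 edges. This graph has 8 edges (2 extra). Not a tree.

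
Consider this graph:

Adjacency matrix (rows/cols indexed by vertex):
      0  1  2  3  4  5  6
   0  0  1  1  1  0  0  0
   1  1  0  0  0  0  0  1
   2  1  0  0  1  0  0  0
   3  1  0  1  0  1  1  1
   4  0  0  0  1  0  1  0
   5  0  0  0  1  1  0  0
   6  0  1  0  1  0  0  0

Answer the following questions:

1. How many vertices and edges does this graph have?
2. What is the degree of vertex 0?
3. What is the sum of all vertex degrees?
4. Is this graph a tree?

Count: 7 vertices, 9 edges.
Vertex 0 has neighbors [1, 2, 3], degree = 3.
Handshaking lemma: 2 * 9 = 18.
A tree on 7 vertices has 6 edges. This graph has 9 edges (3 extra). Not a tree.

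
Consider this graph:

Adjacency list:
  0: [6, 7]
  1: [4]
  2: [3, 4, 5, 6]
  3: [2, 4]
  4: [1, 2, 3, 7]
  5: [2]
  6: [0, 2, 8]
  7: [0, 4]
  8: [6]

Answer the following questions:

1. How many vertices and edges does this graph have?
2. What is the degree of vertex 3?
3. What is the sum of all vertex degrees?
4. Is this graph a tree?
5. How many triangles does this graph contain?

Count: 9 vertices, 10 edges.
Vertex 3 has neighbors [2, 4], degree = 2.
Handshaking lemma: 2 * 10 = 20.
A tree on 9 vertices has 8 edges. This graph has 10 edges (2 extra). Not a tree.
Number of triangles = 1.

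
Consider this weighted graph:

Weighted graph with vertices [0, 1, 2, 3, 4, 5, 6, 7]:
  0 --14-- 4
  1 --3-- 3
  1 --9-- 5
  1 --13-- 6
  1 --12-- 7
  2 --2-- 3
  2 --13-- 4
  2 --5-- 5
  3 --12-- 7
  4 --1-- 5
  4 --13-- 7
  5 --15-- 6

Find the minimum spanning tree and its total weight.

Applying Kruskal's algorithm (sort edges by weight, add if no cycle):
  Add (4,5) w=1
  Add (2,3) w=2
  Add (1,3) w=3
  Add (2,5) w=5
  Skip (1,5) w=9 (creates cycle)
  Add (1,7) w=12
  Skip (3,7) w=12 (creates cycle)
  Add (1,6) w=13
  Skip (2,4) w=13 (creates cycle)
  Skip (4,7) w=13 (creates cycle)
  Add (0,4) w=14
  Skip (5,6) w=15 (creates cycle)
MST weight = 50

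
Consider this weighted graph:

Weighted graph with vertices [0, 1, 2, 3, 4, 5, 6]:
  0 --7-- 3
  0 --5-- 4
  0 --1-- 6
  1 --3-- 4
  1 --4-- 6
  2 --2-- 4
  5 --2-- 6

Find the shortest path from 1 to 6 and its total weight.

Using Dijkstra's algorithm from vertex 1:
Shortest path: 1 -> 6
Total weight: 4 = 4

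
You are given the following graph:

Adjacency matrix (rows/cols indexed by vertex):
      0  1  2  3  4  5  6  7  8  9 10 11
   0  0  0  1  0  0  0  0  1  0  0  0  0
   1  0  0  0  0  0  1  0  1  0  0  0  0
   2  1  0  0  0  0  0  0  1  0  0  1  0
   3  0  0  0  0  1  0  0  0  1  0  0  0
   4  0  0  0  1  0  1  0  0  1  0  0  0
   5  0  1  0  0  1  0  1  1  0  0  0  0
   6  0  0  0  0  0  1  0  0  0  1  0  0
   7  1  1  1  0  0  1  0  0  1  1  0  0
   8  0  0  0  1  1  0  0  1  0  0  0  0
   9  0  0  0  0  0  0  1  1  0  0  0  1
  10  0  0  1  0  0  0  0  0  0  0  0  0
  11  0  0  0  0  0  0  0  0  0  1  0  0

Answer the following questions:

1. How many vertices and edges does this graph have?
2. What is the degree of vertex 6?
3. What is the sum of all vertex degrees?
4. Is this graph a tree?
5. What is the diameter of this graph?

Count: 12 vertices, 16 edges.
Vertex 6 has neighbors [5, 9], degree = 2.
Handshaking lemma: 2 * 16 = 32.
A tree on 12 vertices has 11 edges. This graph has 16 edges (5 extra). Not a tree.
Diameter (longest shortest path) = 4.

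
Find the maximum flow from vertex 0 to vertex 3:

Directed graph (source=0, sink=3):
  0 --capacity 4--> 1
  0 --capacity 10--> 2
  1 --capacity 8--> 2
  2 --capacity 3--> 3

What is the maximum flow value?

Computing max flow:
  Flow on (0->1): 3/4
  Flow on (1->2): 3/8
  Flow on (2->3): 3/3
Maximum flow = 3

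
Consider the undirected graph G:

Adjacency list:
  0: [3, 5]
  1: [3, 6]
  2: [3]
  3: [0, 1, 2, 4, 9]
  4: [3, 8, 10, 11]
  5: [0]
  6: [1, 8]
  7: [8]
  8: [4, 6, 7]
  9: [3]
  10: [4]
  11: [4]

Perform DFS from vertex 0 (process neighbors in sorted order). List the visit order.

DFS from vertex 0 (neighbors processed in ascending order):
Visit order: 0, 3, 1, 6, 8, 4, 10, 11, 7, 2, 9, 5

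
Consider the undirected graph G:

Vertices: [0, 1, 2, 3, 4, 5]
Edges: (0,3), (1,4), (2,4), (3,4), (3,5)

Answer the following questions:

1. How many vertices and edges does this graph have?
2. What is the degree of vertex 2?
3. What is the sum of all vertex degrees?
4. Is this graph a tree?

Count: 6 vertices, 5 edges.
Vertex 2 has neighbors [4], degree = 1.
Handshaking lemma: 2 * 5 = 10.
A graph is a tree iff it is connected and has exactly n-1 edges. This graph is connected (all 6 vertices in one component) and has 6-1 = 5 edges. It is a tree.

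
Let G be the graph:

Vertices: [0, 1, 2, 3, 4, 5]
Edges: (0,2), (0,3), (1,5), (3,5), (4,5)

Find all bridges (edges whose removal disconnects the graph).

A bridge is an edge whose removal increases the number of connected components.
Bridges found: (0,2), (0,3), (1,5), (3,5), (4,5)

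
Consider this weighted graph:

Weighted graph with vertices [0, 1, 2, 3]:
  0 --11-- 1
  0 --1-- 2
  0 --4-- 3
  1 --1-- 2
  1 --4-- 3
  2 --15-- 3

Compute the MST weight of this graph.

Applying Kruskal's algorithm (sort edges by weight, add if no cycle):
  Add (0,2) w=1
  Add (1,2) w=1
  Add (0,3) w=4
  Skip (1,3) w=4 (creates cycle)
  Skip (0,1) w=11 (creates cycle)
  Skip (2,3) w=15 (creates cycle)
MST weight = 6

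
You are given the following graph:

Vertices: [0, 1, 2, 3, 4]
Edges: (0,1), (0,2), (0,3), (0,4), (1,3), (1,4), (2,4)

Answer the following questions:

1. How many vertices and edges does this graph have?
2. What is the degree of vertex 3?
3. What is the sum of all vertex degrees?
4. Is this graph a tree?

Count: 5 vertices, 7 edges.
Vertex 3 has neighbors [0, 1], degree = 2.
Handshaking lemma: 2 * 7 = 14.
A tree on 5 vertices has 4 edges. This graph has 7 edges (3 extra). Not a tree.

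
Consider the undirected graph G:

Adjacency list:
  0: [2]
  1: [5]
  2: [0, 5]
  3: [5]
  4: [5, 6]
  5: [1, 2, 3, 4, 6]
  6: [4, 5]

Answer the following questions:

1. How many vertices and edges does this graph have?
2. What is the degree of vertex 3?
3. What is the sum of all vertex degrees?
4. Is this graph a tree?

Count: 7 vertices, 7 edges.
Vertex 3 has neighbors [5], degree = 1.
Handshaking lemma: 2 * 7 = 14.
A tree on 7 vertices has 6 edges. This graph has 7 edges (1 extra). Not a tree.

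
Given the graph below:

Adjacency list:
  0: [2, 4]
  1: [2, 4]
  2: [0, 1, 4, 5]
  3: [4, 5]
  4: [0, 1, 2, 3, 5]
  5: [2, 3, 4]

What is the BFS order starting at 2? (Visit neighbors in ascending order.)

BFS from vertex 2 (neighbors processed in ascending order):
Visit order: 2, 0, 1, 4, 5, 3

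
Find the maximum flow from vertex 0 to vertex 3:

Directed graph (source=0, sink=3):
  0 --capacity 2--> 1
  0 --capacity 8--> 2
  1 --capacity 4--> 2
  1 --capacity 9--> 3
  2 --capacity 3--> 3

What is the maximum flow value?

Computing max flow:
  Flow on (0->1): 2/2
  Flow on (0->2): 3/8
  Flow on (1->3): 2/9
  Flow on (2->3): 3/3
Maximum flow = 5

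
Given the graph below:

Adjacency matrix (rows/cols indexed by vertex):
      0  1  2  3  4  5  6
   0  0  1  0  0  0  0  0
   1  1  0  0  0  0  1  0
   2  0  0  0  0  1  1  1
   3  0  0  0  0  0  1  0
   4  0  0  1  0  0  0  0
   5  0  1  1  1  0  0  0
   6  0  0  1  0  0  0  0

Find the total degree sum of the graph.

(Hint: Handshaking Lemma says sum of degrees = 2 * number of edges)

Count edges: 6 edges.
By Handshaking Lemma: sum of degrees = 2 * 6 = 12.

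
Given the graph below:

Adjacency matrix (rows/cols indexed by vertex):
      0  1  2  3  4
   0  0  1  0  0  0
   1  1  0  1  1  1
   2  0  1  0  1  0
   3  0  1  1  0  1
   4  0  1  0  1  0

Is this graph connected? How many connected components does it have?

Checking connectivity: the graph has 1 connected component(s).
All vertices are reachable from each other. The graph IS connected.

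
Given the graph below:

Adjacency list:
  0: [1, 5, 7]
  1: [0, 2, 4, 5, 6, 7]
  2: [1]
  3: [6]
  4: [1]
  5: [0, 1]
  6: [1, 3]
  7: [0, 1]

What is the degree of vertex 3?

Vertex 3 has neighbors [6], so deg(3) = 1.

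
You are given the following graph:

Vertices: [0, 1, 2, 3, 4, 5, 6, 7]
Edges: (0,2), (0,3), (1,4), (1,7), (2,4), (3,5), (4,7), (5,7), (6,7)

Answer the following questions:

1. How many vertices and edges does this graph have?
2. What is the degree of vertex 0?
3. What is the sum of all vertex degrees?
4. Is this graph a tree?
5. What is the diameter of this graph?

Count: 8 vertices, 9 edges.
Vertex 0 has neighbors [2, 3], degree = 2.
Handshaking lemma: 2 * 9 = 18.
A tree on 8 vertices has 7 edges. This graph has 9 edges (2 extra). Not a tree.
Diameter (longest shortest path) = 4.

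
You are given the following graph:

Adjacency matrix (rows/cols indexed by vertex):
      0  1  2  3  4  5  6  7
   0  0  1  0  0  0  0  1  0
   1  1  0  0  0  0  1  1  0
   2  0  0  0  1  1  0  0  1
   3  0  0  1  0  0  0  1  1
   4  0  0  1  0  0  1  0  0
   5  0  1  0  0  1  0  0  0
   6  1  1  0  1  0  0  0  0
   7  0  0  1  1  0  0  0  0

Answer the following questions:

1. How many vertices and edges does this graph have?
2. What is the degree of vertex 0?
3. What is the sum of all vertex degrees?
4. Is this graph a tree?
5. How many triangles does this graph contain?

Count: 8 vertices, 10 edges.
Vertex 0 has neighbors [1, 6], degree = 2.
Handshaking lemma: 2 * 10 = 20.
A tree on 8 vertices has 7 edges. This graph has 10 edges (3 extra). Not a tree.
Number of triangles = 2.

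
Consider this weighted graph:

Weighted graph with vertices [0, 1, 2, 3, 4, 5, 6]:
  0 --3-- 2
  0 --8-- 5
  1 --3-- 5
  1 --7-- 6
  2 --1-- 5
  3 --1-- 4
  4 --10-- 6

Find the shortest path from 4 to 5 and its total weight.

Using Dijkstra's algorithm from vertex 4:
Shortest path: 4 -> 6 -> 1 -> 5
Total weight: 10 + 7 + 3 = 20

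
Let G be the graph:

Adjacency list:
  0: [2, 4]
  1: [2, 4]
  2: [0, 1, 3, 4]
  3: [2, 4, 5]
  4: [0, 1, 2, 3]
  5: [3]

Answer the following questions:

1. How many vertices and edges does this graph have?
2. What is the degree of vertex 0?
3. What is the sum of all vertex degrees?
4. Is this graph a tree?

Count: 6 vertices, 8 edges.
Vertex 0 has neighbors [2, 4], degree = 2.
Handshaking lemma: 2 * 8 = 16.
A tree on 6 vertices has 5 edges. This graph has 8 edges (3 extra). Not a tree.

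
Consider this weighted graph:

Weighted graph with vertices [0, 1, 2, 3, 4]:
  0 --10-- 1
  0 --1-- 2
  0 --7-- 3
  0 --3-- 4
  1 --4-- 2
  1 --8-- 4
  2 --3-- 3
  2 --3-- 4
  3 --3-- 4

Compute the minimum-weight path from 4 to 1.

Using Dijkstra's algorithm from vertex 4:
Shortest path: 4 -> 2 -> 1
Total weight: 3 + 4 = 7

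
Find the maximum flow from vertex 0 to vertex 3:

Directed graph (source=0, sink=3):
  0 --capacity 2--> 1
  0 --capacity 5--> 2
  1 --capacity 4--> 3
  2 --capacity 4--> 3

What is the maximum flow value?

Computing max flow:
  Flow on (0->1): 2/2
  Flow on (0->2): 4/5
  Flow on (1->3): 2/4
  Flow on (2->3): 4/4
Maximum flow = 6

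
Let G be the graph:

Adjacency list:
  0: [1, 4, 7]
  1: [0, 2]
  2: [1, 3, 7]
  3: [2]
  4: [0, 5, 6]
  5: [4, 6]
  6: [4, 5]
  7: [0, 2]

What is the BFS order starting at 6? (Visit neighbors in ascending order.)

BFS from vertex 6 (neighbors processed in ascending order):
Visit order: 6, 4, 5, 0, 1, 7, 2, 3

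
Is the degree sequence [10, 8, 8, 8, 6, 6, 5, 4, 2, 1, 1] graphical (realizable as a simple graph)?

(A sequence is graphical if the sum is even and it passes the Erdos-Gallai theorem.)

Sum of degrees = 59. Sum is odd, so the sequence is NOT graphical.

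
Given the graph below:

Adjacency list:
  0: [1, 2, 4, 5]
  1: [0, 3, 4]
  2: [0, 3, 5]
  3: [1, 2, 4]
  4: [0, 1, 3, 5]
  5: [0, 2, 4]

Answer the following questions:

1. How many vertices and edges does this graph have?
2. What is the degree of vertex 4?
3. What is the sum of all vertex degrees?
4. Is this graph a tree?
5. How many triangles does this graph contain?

Count: 6 vertices, 10 edges.
Vertex 4 has neighbors [0, 1, 3, 5], degree = 4.
Handshaking lemma: 2 * 10 = 20.
A tree on 6 vertices has 5 edges. This graph has 10 edges (5 extra). Not a tree.
Number of triangles = 4.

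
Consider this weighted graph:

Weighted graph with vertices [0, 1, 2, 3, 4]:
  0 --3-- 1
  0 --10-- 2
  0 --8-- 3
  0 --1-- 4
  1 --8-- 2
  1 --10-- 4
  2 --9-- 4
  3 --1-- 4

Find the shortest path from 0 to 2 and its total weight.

Using Dijkstra's algorithm from vertex 0:
Shortest path: 0 -> 2
Total weight: 10 = 10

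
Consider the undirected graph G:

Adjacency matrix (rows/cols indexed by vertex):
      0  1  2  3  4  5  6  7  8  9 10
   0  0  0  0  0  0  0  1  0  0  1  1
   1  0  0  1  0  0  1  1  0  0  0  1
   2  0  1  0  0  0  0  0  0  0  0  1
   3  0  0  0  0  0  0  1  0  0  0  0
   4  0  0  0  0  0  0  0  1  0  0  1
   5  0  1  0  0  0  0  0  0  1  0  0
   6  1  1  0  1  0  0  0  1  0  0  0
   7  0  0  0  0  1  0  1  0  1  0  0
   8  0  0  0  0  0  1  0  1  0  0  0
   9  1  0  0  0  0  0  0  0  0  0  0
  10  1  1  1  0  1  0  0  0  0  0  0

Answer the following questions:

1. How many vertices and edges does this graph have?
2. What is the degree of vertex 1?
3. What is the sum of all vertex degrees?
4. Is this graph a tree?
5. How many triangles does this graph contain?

Count: 11 vertices, 14 edges.
Vertex 1 has neighbors [2, 5, 6, 10], degree = 4.
Handshaking lemma: 2 * 14 = 28.
A tree on 11 vertices has 10 edges. This graph has 14 edges (4 extra). Not a tree.
Number of triangles = 1.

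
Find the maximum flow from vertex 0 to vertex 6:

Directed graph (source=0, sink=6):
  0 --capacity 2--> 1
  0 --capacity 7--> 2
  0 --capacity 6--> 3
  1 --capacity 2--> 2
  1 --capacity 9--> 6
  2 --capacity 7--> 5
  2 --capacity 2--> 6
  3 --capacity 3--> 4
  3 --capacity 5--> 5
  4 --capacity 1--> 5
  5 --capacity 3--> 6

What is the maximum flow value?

Computing max flow:
  Flow on (0->1): 2/2
  Flow on (0->2): 5/7
  Flow on (1->6): 2/9
  Flow on (2->5): 3/7
  Flow on (2->6): 2/2
  Flow on (5->6): 3/3
Maximum flow = 7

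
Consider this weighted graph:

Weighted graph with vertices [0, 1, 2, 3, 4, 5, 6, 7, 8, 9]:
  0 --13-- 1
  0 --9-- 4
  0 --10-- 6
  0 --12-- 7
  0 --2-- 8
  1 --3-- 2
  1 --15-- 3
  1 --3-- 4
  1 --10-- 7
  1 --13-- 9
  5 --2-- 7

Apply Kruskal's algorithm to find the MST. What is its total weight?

Applying Kruskal's algorithm (sort edges by weight, add if no cycle):
  Add (0,8) w=2
  Add (5,7) w=2
  Add (1,2) w=3
  Add (1,4) w=3
  Add (0,4) w=9
  Add (0,6) w=10
  Add (1,7) w=10
  Skip (0,7) w=12 (creates cycle)
  Skip (0,1) w=13 (creates cycle)
  Add (1,9) w=13
  Add (1,3) w=15
MST weight = 67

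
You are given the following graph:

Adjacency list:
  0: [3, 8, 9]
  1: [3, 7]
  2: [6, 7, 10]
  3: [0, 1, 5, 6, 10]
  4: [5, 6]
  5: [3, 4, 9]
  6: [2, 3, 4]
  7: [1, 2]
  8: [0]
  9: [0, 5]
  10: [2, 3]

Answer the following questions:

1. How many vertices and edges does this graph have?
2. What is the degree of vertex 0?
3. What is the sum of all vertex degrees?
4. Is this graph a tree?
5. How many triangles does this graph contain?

Count: 11 vertices, 14 edges.
Vertex 0 has neighbors [3, 8, 9], degree = 3.
Handshaking lemma: 2 * 14 = 28.
A tree on 11 vertices has 10 edges. This graph has 14 edges (4 extra). Not a tree.
Number of triangles = 0.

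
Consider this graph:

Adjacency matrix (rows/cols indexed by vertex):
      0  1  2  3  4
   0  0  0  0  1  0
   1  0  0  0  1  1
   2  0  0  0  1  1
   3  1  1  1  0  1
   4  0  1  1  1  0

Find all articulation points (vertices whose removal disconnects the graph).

An articulation point is a vertex whose removal disconnects the graph.
Articulation points: [3]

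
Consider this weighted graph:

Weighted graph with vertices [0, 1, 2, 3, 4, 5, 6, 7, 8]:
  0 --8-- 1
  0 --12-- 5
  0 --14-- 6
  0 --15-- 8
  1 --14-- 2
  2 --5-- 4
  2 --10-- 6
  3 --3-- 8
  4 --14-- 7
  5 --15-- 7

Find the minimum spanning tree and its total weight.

Applying Kruskal's algorithm (sort edges by weight, add if no cycle):
  Add (3,8) w=3
  Add (2,4) w=5
  Add (0,1) w=8
  Add (2,6) w=10
  Add (0,5) w=12
  Add (0,6) w=14
  Skip (1,2) w=14 (creates cycle)
  Add (4,7) w=14
  Add (0,8) w=15
  Skip (5,7) w=15 (creates cycle)
MST weight = 81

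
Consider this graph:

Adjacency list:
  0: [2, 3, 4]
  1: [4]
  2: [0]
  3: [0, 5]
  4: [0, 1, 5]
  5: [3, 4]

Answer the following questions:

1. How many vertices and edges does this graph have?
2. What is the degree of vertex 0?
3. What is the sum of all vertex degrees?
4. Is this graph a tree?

Count: 6 vertices, 6 edges.
Vertex 0 has neighbors [2, 3, 4], degree = 3.
Handshaking lemma: 2 * 6 = 12.
A tree on 6 vertices has 5 edges. This graph has 6 edges (1 extra). Not a tree.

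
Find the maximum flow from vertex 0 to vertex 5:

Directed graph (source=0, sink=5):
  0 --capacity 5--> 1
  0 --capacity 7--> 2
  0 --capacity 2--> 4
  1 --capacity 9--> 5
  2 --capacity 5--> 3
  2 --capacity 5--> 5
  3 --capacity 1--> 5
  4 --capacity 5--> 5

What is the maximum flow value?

Computing max flow:
  Flow on (0->1): 5/5
  Flow on (0->2): 6/7
  Flow on (0->4): 2/2
  Flow on (1->5): 5/9
  Flow on (2->3): 1/5
  Flow on (2->5): 5/5
  Flow on (3->5): 1/1
  Flow on (4->5): 2/5
Maximum flow = 13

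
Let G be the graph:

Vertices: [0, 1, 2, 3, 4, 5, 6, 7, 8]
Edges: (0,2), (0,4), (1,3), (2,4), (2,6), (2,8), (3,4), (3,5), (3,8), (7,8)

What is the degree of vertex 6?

Vertex 6 has neighbors [2], so deg(6) = 1.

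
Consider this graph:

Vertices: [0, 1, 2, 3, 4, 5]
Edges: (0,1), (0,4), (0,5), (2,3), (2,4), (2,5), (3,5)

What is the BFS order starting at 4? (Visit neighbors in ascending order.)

BFS from vertex 4 (neighbors processed in ascending order):
Visit order: 4, 0, 2, 1, 5, 3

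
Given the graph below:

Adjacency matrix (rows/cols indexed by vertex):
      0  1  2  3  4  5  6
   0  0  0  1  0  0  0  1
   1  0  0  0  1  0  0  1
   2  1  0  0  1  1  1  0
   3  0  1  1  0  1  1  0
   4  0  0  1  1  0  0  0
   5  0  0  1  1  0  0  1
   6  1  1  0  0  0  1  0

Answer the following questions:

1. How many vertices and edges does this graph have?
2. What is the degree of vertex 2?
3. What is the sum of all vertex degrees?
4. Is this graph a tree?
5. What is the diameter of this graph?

Count: 7 vertices, 10 edges.
Vertex 2 has neighbors [0, 3, 4, 5], degree = 4.
Handshaking lemma: 2 * 10 = 20.
A tree on 7 vertices has 6 edges. This graph has 10 edges (4 extra). Not a tree.
Diameter (longest shortest path) = 3.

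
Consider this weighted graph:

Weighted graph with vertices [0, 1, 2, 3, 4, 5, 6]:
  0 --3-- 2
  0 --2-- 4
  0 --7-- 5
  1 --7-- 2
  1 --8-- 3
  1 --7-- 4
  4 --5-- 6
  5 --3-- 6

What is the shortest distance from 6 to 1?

Using Dijkstra's algorithm from vertex 6:
Shortest path: 6 -> 4 -> 1
Total weight: 5 + 7 = 12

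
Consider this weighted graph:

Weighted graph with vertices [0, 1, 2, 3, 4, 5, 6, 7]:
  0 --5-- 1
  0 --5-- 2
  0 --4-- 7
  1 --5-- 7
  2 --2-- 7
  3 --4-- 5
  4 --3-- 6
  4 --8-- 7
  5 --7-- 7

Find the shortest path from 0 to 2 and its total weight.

Using Dijkstra's algorithm from vertex 0:
Shortest path: 0 -> 2
Total weight: 5 = 5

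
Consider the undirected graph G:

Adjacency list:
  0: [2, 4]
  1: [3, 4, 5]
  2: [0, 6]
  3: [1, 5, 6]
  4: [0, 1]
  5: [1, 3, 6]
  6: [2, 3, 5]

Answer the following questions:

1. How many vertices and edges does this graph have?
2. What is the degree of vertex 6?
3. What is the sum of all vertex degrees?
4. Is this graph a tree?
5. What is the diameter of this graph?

Count: 7 vertices, 9 edges.
Vertex 6 has neighbors [2, 3, 5], degree = 3.
Handshaking lemma: 2 * 9 = 18.
A tree on 7 vertices has 6 edges. This graph has 9 edges (3 extra). Not a tree.
Diameter (longest shortest path) = 3.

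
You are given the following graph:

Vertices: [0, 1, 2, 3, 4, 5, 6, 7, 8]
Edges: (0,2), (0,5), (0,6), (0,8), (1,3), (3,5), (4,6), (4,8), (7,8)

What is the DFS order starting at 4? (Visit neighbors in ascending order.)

DFS from vertex 4 (neighbors processed in ascending order):
Visit order: 4, 6, 0, 2, 5, 3, 1, 8, 7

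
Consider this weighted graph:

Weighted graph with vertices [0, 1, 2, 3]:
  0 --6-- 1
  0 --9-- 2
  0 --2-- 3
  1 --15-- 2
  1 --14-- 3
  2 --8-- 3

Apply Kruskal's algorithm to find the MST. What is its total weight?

Applying Kruskal's algorithm (sort edges by weight, add if no cycle):
  Add (0,3) w=2
  Add (0,1) w=6
  Add (2,3) w=8
  Skip (0,2) w=9 (creates cycle)
  Skip (1,3) w=14 (creates cycle)
  Skip (1,2) w=15 (creates cycle)
MST weight = 16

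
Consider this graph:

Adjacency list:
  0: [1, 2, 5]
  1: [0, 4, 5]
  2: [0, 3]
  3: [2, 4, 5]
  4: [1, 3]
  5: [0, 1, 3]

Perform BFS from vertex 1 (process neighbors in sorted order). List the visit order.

BFS from vertex 1 (neighbors processed in ascending order):
Visit order: 1, 0, 4, 5, 2, 3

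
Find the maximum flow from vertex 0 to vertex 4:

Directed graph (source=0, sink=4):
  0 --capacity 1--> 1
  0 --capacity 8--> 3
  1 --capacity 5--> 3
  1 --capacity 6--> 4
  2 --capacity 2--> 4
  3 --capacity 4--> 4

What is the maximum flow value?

Computing max flow:
  Flow on (0->1): 1/1
  Flow on (0->3): 4/8
  Flow on (1->4): 1/6
  Flow on (3->4): 4/4
Maximum flow = 5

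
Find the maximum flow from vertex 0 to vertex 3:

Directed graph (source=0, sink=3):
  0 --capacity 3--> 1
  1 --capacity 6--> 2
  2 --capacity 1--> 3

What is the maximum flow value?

Computing max flow:
  Flow on (0->1): 1/3
  Flow on (1->2): 1/6
  Flow on (2->3): 1/1
Maximum flow = 1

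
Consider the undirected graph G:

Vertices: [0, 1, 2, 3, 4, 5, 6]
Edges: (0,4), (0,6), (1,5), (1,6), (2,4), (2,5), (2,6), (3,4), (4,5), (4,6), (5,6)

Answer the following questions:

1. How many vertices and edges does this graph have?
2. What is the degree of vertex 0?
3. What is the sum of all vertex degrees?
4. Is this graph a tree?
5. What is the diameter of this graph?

Count: 7 vertices, 11 edges.
Vertex 0 has neighbors [4, 6], degree = 2.
Handshaking lemma: 2 * 11 = 22.
A tree on 7 vertices has 6 edges. This graph has 11 edges (5 extra). Not a tree.
Diameter (longest shortest path) = 3.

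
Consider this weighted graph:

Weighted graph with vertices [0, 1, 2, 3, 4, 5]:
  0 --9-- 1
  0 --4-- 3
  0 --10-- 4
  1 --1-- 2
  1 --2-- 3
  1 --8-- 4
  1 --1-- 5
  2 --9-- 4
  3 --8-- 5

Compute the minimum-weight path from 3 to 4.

Using Dijkstra's algorithm from vertex 3:
Shortest path: 3 -> 1 -> 4
Total weight: 2 + 8 = 10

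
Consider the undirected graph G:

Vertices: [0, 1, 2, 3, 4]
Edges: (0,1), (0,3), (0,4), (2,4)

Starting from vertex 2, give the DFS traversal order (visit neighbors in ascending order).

DFS from vertex 2 (neighbors processed in ascending order):
Visit order: 2, 4, 0, 1, 3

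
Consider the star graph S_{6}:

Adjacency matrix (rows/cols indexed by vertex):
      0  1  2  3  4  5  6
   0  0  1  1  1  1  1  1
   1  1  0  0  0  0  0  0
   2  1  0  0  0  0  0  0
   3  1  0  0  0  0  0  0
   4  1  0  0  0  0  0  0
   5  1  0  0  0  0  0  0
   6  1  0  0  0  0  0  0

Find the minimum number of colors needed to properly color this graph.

S_{6} has one hub adjacent to 6 leaves; leaves are pairwise non-adjacent.
Color the hub 0 and every leaf 1.
Chromatic number = 2.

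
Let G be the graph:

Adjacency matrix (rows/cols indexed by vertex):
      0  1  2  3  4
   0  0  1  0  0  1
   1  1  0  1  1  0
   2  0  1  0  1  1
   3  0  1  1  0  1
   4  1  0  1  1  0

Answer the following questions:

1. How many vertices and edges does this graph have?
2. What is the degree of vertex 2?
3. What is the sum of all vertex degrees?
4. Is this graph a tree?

Count: 5 vertices, 7 edges.
Vertex 2 has neighbors [1, 3, 4], degree = 3.
Handshaking lemma: 2 * 7 = 14.
A tree on 5 vertices has 4 edges. This graph has 7 edges (3 extra). Not a tree.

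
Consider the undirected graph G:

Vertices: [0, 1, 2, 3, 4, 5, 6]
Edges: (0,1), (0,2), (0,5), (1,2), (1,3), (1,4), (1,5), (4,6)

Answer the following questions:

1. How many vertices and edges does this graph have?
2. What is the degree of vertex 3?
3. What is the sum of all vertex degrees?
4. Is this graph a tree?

Count: 7 vertices, 8 edges.
Vertex 3 has neighbors [1], degree = 1.
Handshaking lemma: 2 * 8 = 16.
A tree on 7 vertices has 6 edges. This graph has 8 edges (2 extra). Not a tree.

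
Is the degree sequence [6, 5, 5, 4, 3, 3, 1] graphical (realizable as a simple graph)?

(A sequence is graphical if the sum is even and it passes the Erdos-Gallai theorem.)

Sum of degrees = 27. Sum is odd, so the sequence is NOT graphical.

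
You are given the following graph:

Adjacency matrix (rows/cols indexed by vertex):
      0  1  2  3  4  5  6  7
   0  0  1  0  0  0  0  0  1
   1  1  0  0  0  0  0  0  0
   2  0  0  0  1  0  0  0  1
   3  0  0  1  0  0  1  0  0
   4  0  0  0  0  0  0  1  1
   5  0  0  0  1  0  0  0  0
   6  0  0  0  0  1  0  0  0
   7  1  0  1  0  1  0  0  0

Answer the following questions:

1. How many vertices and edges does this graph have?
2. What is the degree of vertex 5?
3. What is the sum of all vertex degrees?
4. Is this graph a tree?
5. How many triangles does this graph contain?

Count: 8 vertices, 7 edges.
Vertex 5 has neighbors [3], degree = 1.
Handshaking lemma: 2 * 7 = 14.
A graph is a tree iff it is connected and has exactly n-1 edges. This graph is connected (all 8 vertices in one component) and has 8-1 = 7 edges. It is a tree.
Number of triangles = 0.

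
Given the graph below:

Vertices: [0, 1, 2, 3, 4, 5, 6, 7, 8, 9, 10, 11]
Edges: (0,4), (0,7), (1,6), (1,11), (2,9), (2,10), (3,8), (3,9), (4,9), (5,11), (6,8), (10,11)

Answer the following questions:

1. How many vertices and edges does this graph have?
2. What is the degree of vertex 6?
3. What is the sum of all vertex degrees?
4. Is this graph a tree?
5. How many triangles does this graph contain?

Count: 12 vertices, 12 edges.
Vertex 6 has neighbors [1, 8], degree = 2.
Handshaking lemma: 2 * 12 = 24.
A tree on 12 vertices has 11 edges. This graph has 12 edges (1 extra). Not a tree.
Number of triangles = 0.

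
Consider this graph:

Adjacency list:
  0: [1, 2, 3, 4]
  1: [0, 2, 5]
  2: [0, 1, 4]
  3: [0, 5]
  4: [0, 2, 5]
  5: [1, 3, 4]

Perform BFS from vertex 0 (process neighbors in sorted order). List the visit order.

BFS from vertex 0 (neighbors processed in ascending order):
Visit order: 0, 1, 2, 3, 4, 5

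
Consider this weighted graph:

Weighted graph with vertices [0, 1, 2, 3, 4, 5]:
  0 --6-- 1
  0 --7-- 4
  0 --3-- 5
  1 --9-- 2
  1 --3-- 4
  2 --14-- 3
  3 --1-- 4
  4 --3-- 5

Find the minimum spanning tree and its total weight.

Applying Kruskal's algorithm (sort edges by weight, add if no cycle):
  Add (3,4) w=1
  Add (0,5) w=3
  Add (1,4) w=3
  Add (4,5) w=3
  Skip (0,1) w=6 (creates cycle)
  Skip (0,4) w=7 (creates cycle)
  Add (1,2) w=9
  Skip (2,3) w=14 (creates cycle)
MST weight = 19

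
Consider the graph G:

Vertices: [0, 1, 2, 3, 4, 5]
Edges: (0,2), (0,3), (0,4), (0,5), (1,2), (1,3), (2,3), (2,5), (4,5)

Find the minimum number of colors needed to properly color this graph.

The graph has a maximum clique of size 3 (lower bound on chromatic number).
A valid 3-coloring: {0: 0, 1: 0, 2: 1, 3: 2, 4: 1, 5: 2}.
Chromatic number = 3.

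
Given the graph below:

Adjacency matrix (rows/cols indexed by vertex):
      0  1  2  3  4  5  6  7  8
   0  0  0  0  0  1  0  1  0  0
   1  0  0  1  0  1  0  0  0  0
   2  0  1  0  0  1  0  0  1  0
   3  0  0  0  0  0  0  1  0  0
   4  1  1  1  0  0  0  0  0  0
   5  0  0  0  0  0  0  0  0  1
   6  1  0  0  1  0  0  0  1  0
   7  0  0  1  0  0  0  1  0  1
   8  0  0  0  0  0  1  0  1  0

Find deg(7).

Vertex 7 has neighbors [2, 6, 8], so deg(7) = 3.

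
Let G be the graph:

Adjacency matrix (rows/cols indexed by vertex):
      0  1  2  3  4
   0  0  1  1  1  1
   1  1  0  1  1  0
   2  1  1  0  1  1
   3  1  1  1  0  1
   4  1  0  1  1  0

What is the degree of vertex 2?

Vertex 2 has neighbors [0, 1, 3, 4], so deg(2) = 4.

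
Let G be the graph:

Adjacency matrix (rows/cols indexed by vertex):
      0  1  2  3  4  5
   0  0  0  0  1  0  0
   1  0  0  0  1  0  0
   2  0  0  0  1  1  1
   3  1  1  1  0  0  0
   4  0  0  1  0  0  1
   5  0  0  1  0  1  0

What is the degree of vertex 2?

Vertex 2 has neighbors [3, 4, 5], so deg(2) = 3.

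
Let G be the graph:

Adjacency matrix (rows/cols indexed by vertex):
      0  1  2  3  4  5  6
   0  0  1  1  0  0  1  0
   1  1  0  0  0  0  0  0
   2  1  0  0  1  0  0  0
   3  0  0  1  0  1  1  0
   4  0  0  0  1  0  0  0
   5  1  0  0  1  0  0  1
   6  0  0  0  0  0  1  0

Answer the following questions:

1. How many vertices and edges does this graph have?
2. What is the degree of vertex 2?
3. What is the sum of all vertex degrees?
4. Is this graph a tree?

Count: 7 vertices, 7 edges.
Vertex 2 has neighbors [0, 3], degree = 2.
Handshaking lemma: 2 * 7 = 14.
A tree on 7 vertices has 6 edges. This graph has 7 edges (1 extra). Not a tree.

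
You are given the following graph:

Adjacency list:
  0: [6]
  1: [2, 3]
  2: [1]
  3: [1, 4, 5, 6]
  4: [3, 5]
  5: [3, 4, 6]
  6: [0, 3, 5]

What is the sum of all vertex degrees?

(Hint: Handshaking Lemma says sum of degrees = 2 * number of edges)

Count edges: 8 edges.
By Handshaking Lemma: sum of degrees = 2 * 8 = 16.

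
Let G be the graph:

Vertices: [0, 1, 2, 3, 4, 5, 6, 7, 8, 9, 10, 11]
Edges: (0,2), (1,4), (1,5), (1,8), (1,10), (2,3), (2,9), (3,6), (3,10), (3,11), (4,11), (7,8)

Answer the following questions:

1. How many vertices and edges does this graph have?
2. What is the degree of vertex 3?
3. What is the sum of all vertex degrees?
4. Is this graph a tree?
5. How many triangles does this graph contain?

Count: 12 vertices, 12 edges.
Vertex 3 has neighbors [2, 6, 10, 11], degree = 4.
Handshaking lemma: 2 * 12 = 24.
A tree on 12 vertices has 11 edges. This graph has 12 edges (1 extra). Not a tree.
Number of triangles = 0.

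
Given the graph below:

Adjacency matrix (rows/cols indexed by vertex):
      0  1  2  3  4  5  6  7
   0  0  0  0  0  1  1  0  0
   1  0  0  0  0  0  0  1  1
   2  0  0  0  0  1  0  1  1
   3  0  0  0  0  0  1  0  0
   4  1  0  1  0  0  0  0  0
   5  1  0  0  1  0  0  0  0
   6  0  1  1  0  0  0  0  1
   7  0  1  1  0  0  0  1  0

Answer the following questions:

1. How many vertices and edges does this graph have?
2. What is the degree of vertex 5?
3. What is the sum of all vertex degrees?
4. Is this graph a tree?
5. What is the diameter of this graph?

Count: 8 vertices, 9 edges.
Vertex 5 has neighbors [0, 3], degree = 2.
Handshaking lemma: 2 * 9 = 18.
A tree on 8 vertices has 7 edges. This graph has 9 edges (2 extra). Not a tree.
Diameter (longest shortest path) = 6.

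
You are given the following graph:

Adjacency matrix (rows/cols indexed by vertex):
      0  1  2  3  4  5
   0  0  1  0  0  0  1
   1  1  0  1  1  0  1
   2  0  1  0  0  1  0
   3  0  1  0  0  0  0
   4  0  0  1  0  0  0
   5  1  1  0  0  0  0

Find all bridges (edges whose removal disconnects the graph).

A bridge is an edge whose removal increases the number of connected components.
Bridges found: (1,2), (1,3), (2,4)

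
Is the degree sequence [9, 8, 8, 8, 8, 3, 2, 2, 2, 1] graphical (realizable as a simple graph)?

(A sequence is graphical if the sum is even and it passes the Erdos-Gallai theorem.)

Sum of degrees = 51. Sum is odd, so the sequence is NOT graphical.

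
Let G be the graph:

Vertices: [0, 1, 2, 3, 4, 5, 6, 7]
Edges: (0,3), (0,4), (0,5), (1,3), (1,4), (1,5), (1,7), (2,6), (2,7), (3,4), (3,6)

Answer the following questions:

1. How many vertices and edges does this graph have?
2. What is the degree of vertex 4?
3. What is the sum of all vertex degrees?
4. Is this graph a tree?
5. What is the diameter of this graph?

Count: 8 vertices, 11 edges.
Vertex 4 has neighbors [0, 1, 3], degree = 3.
Handshaking lemma: 2 * 11 = 22.
A tree on 8 vertices has 7 edges. This graph has 11 edges (4 extra). Not a tree.
Diameter (longest shortest path) = 3.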